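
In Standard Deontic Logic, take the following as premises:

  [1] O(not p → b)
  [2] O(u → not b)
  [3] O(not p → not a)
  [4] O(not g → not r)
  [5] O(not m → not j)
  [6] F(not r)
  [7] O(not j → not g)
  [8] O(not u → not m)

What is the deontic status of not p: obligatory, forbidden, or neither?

F(not r) at premise 6 means O(r).
The contrapositive of premise 4 (O(not g → not r)) is O(r → g), and O(r) is already established, so O(g).
Premise 7, O(not j → not g), contraposes to O(g → j); with O(g) we get O(j).
Premise 5, O(not m → not j), contraposes to O(j → m); with O(j) we get O(m).
Premise 8, O(not u → not m), contraposes to O(m → u); with O(m) we get O(u).
From O(u) and premise 2, O(u → not b), we obtain O(not b).
Premise 1, O(not p → b), contraposes to O(not b → p); with O(not b) we get O(p).
Premise 3 does not contribute to this derivation.
Thus O(p), which is F(not p): not p is forbidden.

Forbidden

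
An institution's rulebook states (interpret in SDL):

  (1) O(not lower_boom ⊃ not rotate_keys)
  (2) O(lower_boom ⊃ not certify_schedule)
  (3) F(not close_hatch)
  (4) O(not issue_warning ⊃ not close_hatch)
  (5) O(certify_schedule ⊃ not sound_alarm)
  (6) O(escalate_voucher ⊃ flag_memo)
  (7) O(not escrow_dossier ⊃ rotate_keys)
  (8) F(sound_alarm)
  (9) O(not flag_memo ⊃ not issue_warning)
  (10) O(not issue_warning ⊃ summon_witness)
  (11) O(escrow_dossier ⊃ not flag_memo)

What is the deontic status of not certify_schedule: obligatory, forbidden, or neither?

Obligatory

F(not close_hatch) at premise 3 means O(close_hatch).
The contrapositive of premise 4 (O(not issue_warning ⊃ not close_hatch)) is O(close_hatch ⊃ issue_warning), and O(close_hatch) is already established, so O(issue_warning).
Premise 9 is O(not flag_memo ⊃ not issue_warning); contrapositively O(issue_warning ⊃ flag_memo). Since O(issue_warning) holds, K gives O(flag_memo).
The contrapositive of premise 11 (O(escrow_dossier ⊃ not flag_memo)) is O(flag_memo ⊃ not escrow_dossier), and O(flag_memo) is already established, so O(not escrow_dossier).
Applying K to premise 7 (O(not escrow_dossier ⊃ rotate_keys)) and O(not escrow_dossier) yields O(rotate_keys).
Premise 1, O(not lower_boom ⊃ not rotate_keys), contraposes to O(rotate_keys ⊃ lower_boom); with O(rotate_keys) we get O(lower_boom).
From O(lower_boom) and premise 2, O(lower_boom ⊃ not certify_schedule), we obtain O(not certify_schedule).
Premises 5, 6, 8, 10 do not contribute to this derivation.
Hence not certify_schedule is obligatory.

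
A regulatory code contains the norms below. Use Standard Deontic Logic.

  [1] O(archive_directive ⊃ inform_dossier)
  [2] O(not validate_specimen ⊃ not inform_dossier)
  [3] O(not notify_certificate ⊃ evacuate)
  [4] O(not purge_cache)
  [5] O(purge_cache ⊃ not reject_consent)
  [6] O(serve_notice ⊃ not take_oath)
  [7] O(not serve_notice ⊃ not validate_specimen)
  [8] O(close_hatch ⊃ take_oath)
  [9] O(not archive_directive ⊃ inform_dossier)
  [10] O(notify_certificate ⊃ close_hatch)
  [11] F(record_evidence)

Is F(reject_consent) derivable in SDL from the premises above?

No

Premise 5 is O(purge_cache ⊃ not reject_consent), but O(purge_cache) is not derivable from the premises, so it does not yield O(not reject_consent).
No other premise forces O(not reject_consent). An ideal world satisfying every premise can still have reject_consent true, so F(reject_consent) is not derivable.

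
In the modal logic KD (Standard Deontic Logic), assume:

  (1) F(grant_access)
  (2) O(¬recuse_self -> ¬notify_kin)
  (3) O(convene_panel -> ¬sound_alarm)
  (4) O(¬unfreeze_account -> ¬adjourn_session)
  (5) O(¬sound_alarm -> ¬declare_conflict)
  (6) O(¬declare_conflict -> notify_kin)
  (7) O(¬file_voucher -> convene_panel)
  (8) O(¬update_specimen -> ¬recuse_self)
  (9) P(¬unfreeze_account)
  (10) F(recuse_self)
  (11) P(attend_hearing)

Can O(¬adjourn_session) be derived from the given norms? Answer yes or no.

No

Premise 4 is O(¬unfreeze_account -> ¬adjourn_session), but O(¬unfreeze_account) is not derivable from the premises (the permission P(¬unfreeze_account) asserts only ¬O(unfreeze_account), not O(¬unfreeze_account)), so it does not yield O(¬adjourn_session).
No other premise forces O(¬adjourn_session). An ideal world satisfying every premise can still have ¬adjourn_session false, so O(¬adjourn_session) is not derivable.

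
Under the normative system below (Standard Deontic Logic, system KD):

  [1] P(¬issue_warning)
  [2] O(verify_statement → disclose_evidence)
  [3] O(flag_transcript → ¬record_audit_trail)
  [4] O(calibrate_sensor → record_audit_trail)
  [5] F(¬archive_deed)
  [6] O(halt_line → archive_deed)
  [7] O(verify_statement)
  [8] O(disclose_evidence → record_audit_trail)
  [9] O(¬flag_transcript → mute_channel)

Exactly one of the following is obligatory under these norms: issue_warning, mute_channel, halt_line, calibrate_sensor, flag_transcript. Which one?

mute_channel

From premise 7 we have O(verify_statement).
With premise 2, O(verify_statement → disclose_evidence), the K-axiom yields O(disclose_evidence).
With premise 8, O(disclose_evidence → record_audit_trail), the K-axiom yields O(record_audit_trail).
The contrapositive of premise 3 (O(flag_transcript → ¬record_audit_trail)) is O(record_audit_trail → ¬flag_transcript), and O(record_audit_trail) is already established, so O(¬flag_transcript).
From O(¬flag_transcript) and premise 9, O(¬flag_transcript → mute_channel), we obtain O(mute_channel).
So O(mute_channel) holds — mute_channel is obligatory. None of the other listed options is made obligatory by any chain of premises.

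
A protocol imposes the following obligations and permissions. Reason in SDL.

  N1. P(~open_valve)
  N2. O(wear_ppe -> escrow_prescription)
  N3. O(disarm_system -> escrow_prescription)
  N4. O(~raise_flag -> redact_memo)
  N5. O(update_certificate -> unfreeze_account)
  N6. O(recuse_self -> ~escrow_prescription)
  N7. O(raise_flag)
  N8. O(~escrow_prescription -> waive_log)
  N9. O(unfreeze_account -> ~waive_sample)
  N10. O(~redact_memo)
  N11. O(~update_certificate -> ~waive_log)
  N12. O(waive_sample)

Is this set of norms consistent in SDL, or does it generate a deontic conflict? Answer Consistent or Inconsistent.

Consistent

Premise 4 is O(~raise_flag -> redact_memo), but O(~raise_flag) is not derivable from the premises, so it does not yield O(redact_memo).
So O(redact_memo) is not derivable, and the apparent clash with O(~redact_memo) does not arise.
A world satisfying every obligation exists (e.g. disarm_system=false, escrow_prescription=true, open_valve=false, raise_flag=true, recuse_self=false, redact_memo=false, unfreeze_account=false, update_certificate=false, waive_log=false, waive_sample=true, wear_ppe=false); no atom is both obligatory and forbidden, so the set is consistent.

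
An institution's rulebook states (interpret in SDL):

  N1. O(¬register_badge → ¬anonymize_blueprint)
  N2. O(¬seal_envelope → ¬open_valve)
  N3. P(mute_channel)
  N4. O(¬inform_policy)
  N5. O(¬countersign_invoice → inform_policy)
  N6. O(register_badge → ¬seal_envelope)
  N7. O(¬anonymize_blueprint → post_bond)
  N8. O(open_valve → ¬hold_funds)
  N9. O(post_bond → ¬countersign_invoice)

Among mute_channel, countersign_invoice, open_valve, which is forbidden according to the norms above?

open_valve

Premise 4 gives O(¬inform_policy).
Premise 5 is O(¬countersign_invoice → inform_policy); contrapositively O(¬inform_policy → countersign_invoice). Since O(¬inform_policy) holds, K gives O(countersign_invoice).
Premise 9, O(post_bond → ¬countersign_invoice), contraposes to O(countersign_invoice → ¬post_bond); with O(countersign_invoice) we get O(¬post_bond).
Premise 7 is O(¬anonymize_blueprint → post_bond); contrapositively O(¬post_bond → anonymize_blueprint). Since O(¬post_bond) holds, K gives O(anonymize_blueprint).
Premise 1, O(¬register_badge → ¬anonymize_blueprint), contraposes to O(anonymize_blueprint → register_badge); with O(anonymize_blueprint) we get O(register_badge).
From O(register_badge) and premise 6, O(register_badge → ¬seal_envelope), we obtain O(¬seal_envelope).
With premise 2, O(¬seal_envelope → ¬open_valve), the K-axiom yields O(¬open_valve).
So O(¬open_valve) holds, i.e. open_valve is forbidden. None of the other listed options is forbidden under the premises.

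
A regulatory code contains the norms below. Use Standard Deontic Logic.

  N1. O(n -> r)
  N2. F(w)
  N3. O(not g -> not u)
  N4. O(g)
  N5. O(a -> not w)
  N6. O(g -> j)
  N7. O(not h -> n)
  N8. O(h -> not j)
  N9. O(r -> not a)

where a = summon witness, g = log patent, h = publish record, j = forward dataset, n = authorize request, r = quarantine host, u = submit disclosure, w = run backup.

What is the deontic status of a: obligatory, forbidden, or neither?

Forbidden

Premise 4 gives O(g).
With premise 6, O(g -> j), the K-axiom yields O(j).
Premise 8, O(h -> not j), contraposes to O(j -> not h); with O(j) we get O(not h).
From O(not h) and premise 7, O(not h -> n), we obtain O(n).
Applying K to premise 1 (O(n -> r)) and O(n) yields O(r).
With premise 9, O(r -> not a), the K-axiom yields O(not a).
Premises 2, 3, 5 do not contribute to this derivation.
Thus O(not a), which is F(a): a is forbidden.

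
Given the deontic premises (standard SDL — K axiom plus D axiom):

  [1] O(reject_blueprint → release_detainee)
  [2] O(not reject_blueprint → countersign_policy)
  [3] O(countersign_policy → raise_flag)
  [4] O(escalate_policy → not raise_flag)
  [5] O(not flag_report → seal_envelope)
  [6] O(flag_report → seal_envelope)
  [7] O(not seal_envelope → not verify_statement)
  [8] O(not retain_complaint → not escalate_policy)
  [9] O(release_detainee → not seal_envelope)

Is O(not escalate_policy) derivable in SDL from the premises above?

Yes

Premises 6 and 5 cover both cases: O(flag_report → seal_envelope) and O(not flag_report → seal_envelope). Since flag_report ∨ not flag_report is a tautology, O(seal_envelope) follows.
Premise 9, O(release_detainee → not seal_envelope), contraposes to O(seal_envelope → not release_detainee); with O(seal_envelope) we get O(not release_detainee).
Premise 1, O(reject_blueprint → release_detainee), contraposes to O(not release_detainee → not reject_blueprint); with O(not release_detainee) we get O(not reject_blueprint).
Applying K to premise 2 (O(not reject_blueprint → countersign_policy)) and O(not reject_blueprint) yields O(countersign_policy).
Premise 3 is O(countersign_policy → raise_flag); since O(countersign_policy), deontic closure gives O(raise_flag).
The contrapositive of premise 4 (O(escalate_policy → not raise_flag)) is O(raise_flag → not escalate_policy), and O(raise_flag) is already established, so O(not escalate_policy).
Premises 7, 8 do not contribute to this derivation.
So O(not escalate_policy) follows.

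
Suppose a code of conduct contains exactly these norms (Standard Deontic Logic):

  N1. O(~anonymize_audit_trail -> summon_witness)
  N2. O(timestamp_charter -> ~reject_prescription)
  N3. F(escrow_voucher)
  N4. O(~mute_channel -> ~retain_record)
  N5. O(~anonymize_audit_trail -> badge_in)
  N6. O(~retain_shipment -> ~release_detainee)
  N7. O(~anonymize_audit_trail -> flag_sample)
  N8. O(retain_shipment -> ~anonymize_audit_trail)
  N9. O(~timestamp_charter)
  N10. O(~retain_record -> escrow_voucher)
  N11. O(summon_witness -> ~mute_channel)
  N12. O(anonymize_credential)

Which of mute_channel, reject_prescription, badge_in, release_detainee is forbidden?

release_detainee

Premise 3, F(escrow_voucher), is equivalent to O(~escrow_voucher).
Premise 10 is O(~retain_record -> escrow_voucher); contrapositively O(~escrow_voucher -> retain_record). Since O(~escrow_voucher) holds, K gives O(retain_record).
The contrapositive of premise 4 (O(~mute_channel -> ~retain_record)) is O(retain_record -> mute_channel), and O(retain_record) is already established, so O(mute_channel).
The contrapositive of premise 11 (O(summon_witness -> ~mute_channel)) is O(mute_channel -> ~summon_witness), and O(mute_channel) is already established, so O(~summon_witness).
Premise 1, O(~anonymize_audit_trail -> summon_witness), contraposes to O(~summon_witness -> anonymize_audit_trail); with O(~summon_witness) we get O(anonymize_audit_trail).
The contrapositive of premise 8 (O(retain_shipment -> ~anonymize_audit_trail)) is O(anonymize_audit_trail -> ~retain_shipment), and O(anonymize_audit_trail) is already established, so O(~retain_shipment).
Premise 6 is O(~retain_shipment -> ~release_detainee); since O(~retain_shipment), deontic closure gives O(~release_detainee).
So O(~release_detainee) holds, i.e. release_detainee is forbidden. None of the other listed options is forbidden under the premises.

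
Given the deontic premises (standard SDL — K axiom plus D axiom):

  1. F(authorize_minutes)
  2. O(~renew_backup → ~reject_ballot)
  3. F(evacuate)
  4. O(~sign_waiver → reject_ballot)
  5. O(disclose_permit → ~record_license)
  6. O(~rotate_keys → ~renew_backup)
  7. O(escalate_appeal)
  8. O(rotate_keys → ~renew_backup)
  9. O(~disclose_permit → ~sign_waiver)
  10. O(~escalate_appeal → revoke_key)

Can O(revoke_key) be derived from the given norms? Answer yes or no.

Premise 10 is O(~escalate_appeal → revoke_key), but O(~escalate_appeal) is not derivable from the premises, so it does not yield O(revoke_key).
No other premise forces O(revoke_key). An ideal world satisfying every premise can still have revoke_key false, so O(revoke_key) is not derivable.

No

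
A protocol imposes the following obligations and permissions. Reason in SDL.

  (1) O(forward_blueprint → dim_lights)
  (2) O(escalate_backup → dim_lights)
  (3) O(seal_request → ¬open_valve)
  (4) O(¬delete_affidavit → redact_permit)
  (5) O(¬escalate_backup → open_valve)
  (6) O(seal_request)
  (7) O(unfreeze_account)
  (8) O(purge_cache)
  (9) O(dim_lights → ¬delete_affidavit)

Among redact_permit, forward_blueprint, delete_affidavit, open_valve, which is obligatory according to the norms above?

Premise 6 states O(seal_request) outright.
From O(seal_request) and premise 3, O(seal_request → ¬open_valve), we obtain O(¬open_valve).
Premise 5 is O(¬escalate_backup → open_valve); contrapositively O(¬open_valve → escalate_backup). Since O(¬open_valve) holds, K gives O(escalate_backup).
From O(escalate_backup) and premise 2, O(escalate_backup → dim_lights), we obtain O(dim_lights).
Applying K to premise 9 (O(dim_lights → ¬delete_affidavit)) and O(dim_lights) yields O(¬delete_affidavit).
Premise 4 is O(¬delete_affidavit → redact_permit); since O(¬delete_affidavit), deontic closure gives O(redact_permit).
So O(redact_permit) holds — redact_permit is obligatory. None of the other listed options is made obligatory by any chain of premises.

redact_permit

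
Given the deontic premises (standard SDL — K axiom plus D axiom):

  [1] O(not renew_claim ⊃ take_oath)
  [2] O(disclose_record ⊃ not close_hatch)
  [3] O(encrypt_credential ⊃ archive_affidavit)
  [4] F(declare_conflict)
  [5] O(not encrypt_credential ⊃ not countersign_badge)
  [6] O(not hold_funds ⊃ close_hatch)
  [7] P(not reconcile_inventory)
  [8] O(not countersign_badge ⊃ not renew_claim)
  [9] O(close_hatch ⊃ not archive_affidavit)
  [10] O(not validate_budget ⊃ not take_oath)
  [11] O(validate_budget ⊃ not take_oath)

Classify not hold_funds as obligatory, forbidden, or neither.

Forbidden

Premises 11 and 10 are O(validate_budget ⊃ not take_oath) and O(not validate_budget ⊃ not take_oath); every ideal world satisfies validate_budget or not validate_budget, so in either case not take_oath holds — hence O(not take_oath).
Premise 1 is O(not renew_claim ⊃ take_oath); contrapositively O(not take_oath ⊃ renew_claim). Since O(not take_oath) holds, K gives O(renew_claim).
The contrapositive of premise 8 (O(not countersign_badge ⊃ not renew_claim)) is O(renew_claim ⊃ countersign_badge), and O(renew_claim) is already established, so O(countersign_badge).
The contrapositive of premise 5 (O(not encrypt_credential ⊃ not countersign_badge)) is O(countersign_badge ⊃ encrypt_credential), and O(countersign_badge) is already established, so O(encrypt_credential).
From O(encrypt_credential) and premise 3, O(encrypt_credential ⊃ archive_affidavit), we obtain O(archive_affidavit).
Premise 9 is O(close_hatch ⊃ not archive_affidavit); contrapositively O(archive_affidavit ⊃ not close_hatch). Since O(archive_affidavit) holds, K gives O(not close_hatch).
Premise 6, O(not hold_funds ⊃ close_hatch), contraposes to O(not close_hatch ⊃ hold_funds); with O(not close_hatch) we get O(hold_funds).
Premises 2, 4, 7 do not contribute to this derivation.
Thus O(hold_funds), which is F(not hold_funds): not hold_funds is forbidden.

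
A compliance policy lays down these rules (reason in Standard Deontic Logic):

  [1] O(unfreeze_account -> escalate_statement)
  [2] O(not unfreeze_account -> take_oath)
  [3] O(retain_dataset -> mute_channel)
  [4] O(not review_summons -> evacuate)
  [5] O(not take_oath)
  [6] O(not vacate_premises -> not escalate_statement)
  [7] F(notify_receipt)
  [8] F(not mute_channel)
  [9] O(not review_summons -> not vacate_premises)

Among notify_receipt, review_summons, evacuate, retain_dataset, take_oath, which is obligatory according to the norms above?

From premise 5 we have O(not take_oath).
The contrapositive of premise 2 (O(not unfreeze_account -> take_oath)) is O(not take_oath -> unfreeze_account), and O(not take_oath) is already established, so O(unfreeze_account).
Premise 1 is O(unfreeze_account -> escalate_statement); since O(unfreeze_account), deontic closure gives O(escalate_statement).
Premise 6, O(not vacate_premises -> not escalate_statement), contraposes to O(escalate_statement -> vacate_premises); with O(escalate_statement) we get O(vacate_premises).
Premise 9 is O(not review_summons -> not vacate_premises); contrapositively O(vacate_premises -> review_summons). Since O(vacate_premises) holds, K gives O(review_summons).
So O(review_summons) holds — review_summons is obligatory. None of the other listed options is made obligatory by any chain of premises.

review_summons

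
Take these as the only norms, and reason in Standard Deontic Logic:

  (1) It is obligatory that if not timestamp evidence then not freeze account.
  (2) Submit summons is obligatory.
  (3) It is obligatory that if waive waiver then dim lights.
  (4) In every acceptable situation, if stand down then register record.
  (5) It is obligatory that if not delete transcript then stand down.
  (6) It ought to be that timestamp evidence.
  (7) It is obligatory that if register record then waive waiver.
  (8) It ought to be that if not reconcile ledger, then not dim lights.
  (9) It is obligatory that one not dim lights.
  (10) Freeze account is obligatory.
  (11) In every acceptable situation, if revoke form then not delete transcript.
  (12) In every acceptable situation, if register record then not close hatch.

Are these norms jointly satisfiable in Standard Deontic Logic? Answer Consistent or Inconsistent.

Premise 1 is O(¬timestamp_evidence → ¬freeze_account), but O(¬timestamp_evidence) is not derivable from the premises, so it does not yield O(¬freeze_account).
So O(¬freeze_account) is not derivable, and the apparent clash with O(freeze_account) does not arise.
A world satisfying every obligation exists (e.g. close_hatch=false, delete_transcript=true, dim_lights=false, freeze_account=true, reconcile_ledger=false, register_record=false, revoke_form=false, stand_down=false, submit_summons=true, timestamp_evidence=true, waive_waiver=false); no atom is both obligatory and forbidden, so the set is consistent.

Consistent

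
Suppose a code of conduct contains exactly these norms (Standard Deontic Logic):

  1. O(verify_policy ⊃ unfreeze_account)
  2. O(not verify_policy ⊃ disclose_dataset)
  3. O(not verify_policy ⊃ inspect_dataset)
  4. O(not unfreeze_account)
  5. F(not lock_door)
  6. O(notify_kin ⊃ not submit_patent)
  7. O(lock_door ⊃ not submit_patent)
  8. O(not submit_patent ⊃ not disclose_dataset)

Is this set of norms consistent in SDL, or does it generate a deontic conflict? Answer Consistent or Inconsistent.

Premise 5, F(not lock_door), is equivalent to O(lock_door).
Premise 7 is O(lock_door ⊃ not submit_patent); since O(lock_door), deontic closure gives O(not submit_patent).
Applying K to premise 8 (O(not submit_patent ⊃ not disclose_dataset)) and O(not submit_patent) yields O(not disclose_dataset).
Premise 2, O(not verify_policy ⊃ disclose_dataset), contraposes to O(not disclose_dataset ⊃ verify_policy); with O(not disclose_dataset) we get O(verify_policy).
From O(verify_policy) and premise 1, O(verify_policy ⊃ unfreeze_account), we obtain O(unfreeze_account).
Yet premise 4 states O(not unfreeze_account).
We now have both O(unfreeze_account) and O(not unfreeze_account) — unfreeze_account is simultaneously obligatory and forbidden, violating the D-axiom.

Inconsistent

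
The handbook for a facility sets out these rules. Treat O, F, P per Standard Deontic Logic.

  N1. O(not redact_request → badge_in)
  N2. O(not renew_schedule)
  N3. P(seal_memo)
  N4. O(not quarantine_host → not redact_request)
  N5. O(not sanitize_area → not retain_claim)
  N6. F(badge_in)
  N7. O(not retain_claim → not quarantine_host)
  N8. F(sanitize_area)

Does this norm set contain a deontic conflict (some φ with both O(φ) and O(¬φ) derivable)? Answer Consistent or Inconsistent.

Inconsistent

F(badge_in) at premise 6 means O(not badge_in).
Premise 1, O(not redact_request → badge_in), contraposes to O(not badge_in → redact_request); with O(not badge_in) we get O(redact_request).
Premise 4 is O(not quarantine_host → not redact_request); contrapositively O(redact_request → quarantine_host). Since O(redact_request) holds, K gives O(quarantine_host).
The contrapositive of premise 7 (O(not retain_claim → not quarantine_host)) is O(quarantine_host → retain_claim), and O(quarantine_host) is already established, so O(retain_claim).
Premise 5 is O(not sanitize_area → not retain_claim); contrapositively O(retain_claim → sanitize_area). Since O(retain_claim) holds, K gives O(sanitize_area).
But premise 8, F(sanitize_area), means O(not sanitize_area).
We now have both O(sanitize_area) and O(not sanitize_area) — sanitize_area is simultaneously obligatory and forbidden, violating the D-axiom.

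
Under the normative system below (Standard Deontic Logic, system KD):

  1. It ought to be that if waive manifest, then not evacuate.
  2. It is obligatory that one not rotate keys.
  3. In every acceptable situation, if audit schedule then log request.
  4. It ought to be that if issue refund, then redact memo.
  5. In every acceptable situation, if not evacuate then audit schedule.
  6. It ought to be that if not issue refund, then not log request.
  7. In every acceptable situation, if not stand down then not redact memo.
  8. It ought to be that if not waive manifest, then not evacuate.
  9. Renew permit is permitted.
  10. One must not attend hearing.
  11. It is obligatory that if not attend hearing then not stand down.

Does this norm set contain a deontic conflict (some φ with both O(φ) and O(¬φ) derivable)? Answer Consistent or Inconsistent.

Premises 1 and 8 are O(waive_manifest → ¬evacuate) and O(¬waive_manifest → ¬evacuate); every ideal world satisfies waive_manifest or ¬waive_manifest, so in either case ¬evacuate holds — hence O(¬evacuate).
From O(¬evacuate) and premise 5, O(¬evacuate → audit_schedule), we obtain O(audit_schedule).
Premise 3 is O(audit_schedule → log_request); since O(audit_schedule), deontic closure gives O(log_request).
The contrapositive of premise 6 (O(¬issue_refund → ¬log_request)) is O(log_request → issue_refund), and O(log_request) is already established, so O(issue_refund).
With premise 4, O(issue_refund → redact_memo), the K-axiom yields O(redact_memo).
Premise 7 is O(¬stand_down → ¬redact_memo); contrapositively O(redact_memo → stand_down). Since O(redact_memo) holds, K gives O(stand_down).
The contrapositive of premise 11 (O(¬attend_hearing → ¬stand_down)) is O(stand_down → attend_hearing), and O(stand_down) is already established, so O(attend_hearing).
Yet premise 10 is F(attend_hearing), i.e. O(¬attend_hearing).
We now have both O(attend_hearing) and O(¬attend_hearing) — attend_hearing is simultaneously obligatory and forbidden, violating the D-axiom.

Inconsistent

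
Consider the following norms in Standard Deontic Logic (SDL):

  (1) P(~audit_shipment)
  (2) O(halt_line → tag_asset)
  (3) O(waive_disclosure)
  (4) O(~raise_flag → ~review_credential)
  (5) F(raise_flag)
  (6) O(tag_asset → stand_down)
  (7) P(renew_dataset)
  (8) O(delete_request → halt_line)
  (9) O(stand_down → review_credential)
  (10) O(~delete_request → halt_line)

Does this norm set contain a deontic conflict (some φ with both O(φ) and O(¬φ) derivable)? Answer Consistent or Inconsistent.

Premises 8 and 10 cover both cases: O(delete_request → halt_line) and O(~delete_request → halt_line). Since delete_request ∨ ~delete_request is a tautology, O(halt_line) follows.
With premise 2, O(halt_line → tag_asset), the K-axiom yields O(tag_asset).
Premise 6 is O(tag_asset → stand_down); since O(tag_asset), deontic closure gives O(stand_down).
Applying K to premise 9 (O(stand_down → review_credential)) and O(stand_down) yields O(review_credential).
The contrapositive of premise 4 (O(~raise_flag → ~review_credential)) is O(review_credential → raise_flag), and O(review_credential) is already established, so O(raise_flag).
But premise 5, F(raise_flag), means O(~raise_flag).
We now have both O(raise_flag) and O(~raise_flag) — raise_flag is simultaneously obligatory and forbidden, violating the D-axiom.

Inconsistent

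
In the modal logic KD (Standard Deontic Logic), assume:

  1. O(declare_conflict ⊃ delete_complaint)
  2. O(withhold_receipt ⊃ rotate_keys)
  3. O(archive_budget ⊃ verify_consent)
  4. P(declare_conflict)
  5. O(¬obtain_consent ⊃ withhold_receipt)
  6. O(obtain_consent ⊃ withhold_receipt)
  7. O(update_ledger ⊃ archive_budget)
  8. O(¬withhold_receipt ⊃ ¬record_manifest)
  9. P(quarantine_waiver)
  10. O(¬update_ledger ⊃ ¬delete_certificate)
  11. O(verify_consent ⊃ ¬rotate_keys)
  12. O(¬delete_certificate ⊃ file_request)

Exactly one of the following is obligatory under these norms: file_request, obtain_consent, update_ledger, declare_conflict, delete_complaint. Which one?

file_request

By case analysis on ¬obtain_consent: premise 5 gives O(¬obtain_consent ⊃ withhold_receipt) and premise 6 gives O(obtain_consent ⊃ withhold_receipt), so O(withhold_receipt) either way.
From O(withhold_receipt) and premise 2, O(withhold_receipt ⊃ rotate_keys), we obtain O(rotate_keys).
Premise 11, O(verify_consent ⊃ ¬rotate_keys), contraposes to O(rotate_keys ⊃ ¬verify_consent); with O(rotate_keys) we get O(¬verify_consent).
Premise 3, O(archive_budget ⊃ verify_consent), contraposes to O(¬verify_consent ⊃ ¬archive_budget); with O(¬verify_consent) we get O(¬archive_budget).
Premise 7 is O(update_ledger ⊃ archive_budget); contrapositively O(¬archive_budget ⊃ ¬update_ledger). Since O(¬archive_budget) holds, K gives O(¬update_ledger).
With premise 10, O(¬update_ledger ⊃ ¬delete_certificate), the K-axiom yields O(¬delete_certificate).
With premise 12, O(¬delete_certificate ⊃ file_request), the K-axiom yields O(file_request).
So O(file_request) holds — file_request is obligatory. None of the other listed options is made obligatory by any chain of premises.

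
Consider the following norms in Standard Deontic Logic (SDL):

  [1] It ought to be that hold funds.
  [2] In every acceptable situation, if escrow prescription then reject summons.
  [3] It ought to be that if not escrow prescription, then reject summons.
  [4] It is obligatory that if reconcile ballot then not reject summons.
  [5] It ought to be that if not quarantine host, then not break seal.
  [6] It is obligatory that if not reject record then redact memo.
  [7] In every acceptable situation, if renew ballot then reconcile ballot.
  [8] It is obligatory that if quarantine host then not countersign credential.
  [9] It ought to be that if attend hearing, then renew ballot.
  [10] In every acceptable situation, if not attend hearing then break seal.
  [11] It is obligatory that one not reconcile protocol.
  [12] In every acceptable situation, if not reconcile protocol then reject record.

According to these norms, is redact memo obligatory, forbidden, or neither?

Premise 6 is O(¬reject_record → redact_memo), but O(¬reject_record) is not derivable from the premises, so it does not yield O(redact_memo).
No premise or chain of K-axiom applications forces O(redact_memo), and none forces O(¬redact_memo). So redact_memo is neither obligatory nor forbidden under these norms.

Neither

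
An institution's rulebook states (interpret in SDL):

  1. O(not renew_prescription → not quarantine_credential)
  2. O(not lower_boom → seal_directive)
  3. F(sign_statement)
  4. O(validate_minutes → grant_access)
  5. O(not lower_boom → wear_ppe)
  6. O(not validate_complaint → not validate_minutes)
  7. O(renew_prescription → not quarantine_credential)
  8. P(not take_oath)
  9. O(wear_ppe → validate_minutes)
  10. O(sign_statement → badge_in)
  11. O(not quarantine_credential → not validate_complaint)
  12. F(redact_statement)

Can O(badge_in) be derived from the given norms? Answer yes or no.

No

Premise 10 is O(sign_statement → badge_in), but O(sign_statement) is not derivable from the premises, so it does not yield O(badge_in).
No other premise forces O(badge_in). An ideal world satisfying every premise can still have badge_in false, so O(badge_in) is not derivable.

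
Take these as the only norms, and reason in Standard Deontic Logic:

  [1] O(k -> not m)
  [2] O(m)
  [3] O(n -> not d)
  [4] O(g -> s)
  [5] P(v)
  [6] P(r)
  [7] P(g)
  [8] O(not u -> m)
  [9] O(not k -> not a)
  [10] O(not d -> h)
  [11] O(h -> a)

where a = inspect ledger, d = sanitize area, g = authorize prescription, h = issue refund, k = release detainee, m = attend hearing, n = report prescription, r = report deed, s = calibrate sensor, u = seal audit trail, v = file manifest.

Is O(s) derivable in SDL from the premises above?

Premise 4 is O(g -> s), but O(g) is not derivable from the premises (the permission P(g) asserts only not O(not g), not O(g)), so it does not yield O(s).
No other premise forces O(s). An ideal world satisfying every premise can still have s false, so O(s) is not derivable.

No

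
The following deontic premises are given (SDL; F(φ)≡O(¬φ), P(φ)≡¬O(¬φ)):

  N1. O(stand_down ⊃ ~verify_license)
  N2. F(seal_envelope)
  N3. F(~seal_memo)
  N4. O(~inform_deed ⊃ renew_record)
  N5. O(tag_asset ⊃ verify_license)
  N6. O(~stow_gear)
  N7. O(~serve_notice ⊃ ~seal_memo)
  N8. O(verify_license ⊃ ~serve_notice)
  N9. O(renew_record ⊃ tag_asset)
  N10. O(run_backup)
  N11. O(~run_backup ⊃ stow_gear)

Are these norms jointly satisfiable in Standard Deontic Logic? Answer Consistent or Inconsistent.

Consistent

Premise 11 is O(~run_backup ⊃ stow_gear), but O(~run_backup) is not derivable from the premises, so it does not yield O(stow_gear).
So O(stow_gear) is not derivable, and the apparent clash with O(~stow_gear) does not arise.
A world satisfying every obligation exists (e.g. inform_deed=true, renew_record=false, run_backup=true, seal_envelope=false, seal_memo=true, serve_notice=true, stand_down=false, stow_gear=false, tag_asset=false, verify_license=false); no atom is both obligatory and forbidden, so the set is consistent.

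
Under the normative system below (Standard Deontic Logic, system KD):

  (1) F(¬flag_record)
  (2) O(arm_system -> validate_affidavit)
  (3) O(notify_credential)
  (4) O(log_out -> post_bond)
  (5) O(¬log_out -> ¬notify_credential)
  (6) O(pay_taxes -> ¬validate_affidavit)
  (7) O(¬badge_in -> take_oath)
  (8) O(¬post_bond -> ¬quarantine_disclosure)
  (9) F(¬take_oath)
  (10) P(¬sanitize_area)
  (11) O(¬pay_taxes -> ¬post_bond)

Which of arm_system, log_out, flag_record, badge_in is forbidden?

Premise 3 gives O(notify_credential).
Premise 5, O(¬log_out -> ¬notify_credential), contraposes to O(notify_credential -> log_out); with O(notify_credential) we get O(log_out).
Premise 4 is O(log_out -> post_bond); since O(log_out), deontic closure gives O(post_bond).
Premise 11 is O(¬pay_taxes -> ¬post_bond); contrapositively O(post_bond -> pay_taxes). Since O(post_bond) holds, K gives O(pay_taxes).
Premise 6 is O(pay_taxes -> ¬validate_affidavit); since O(pay_taxes), deontic closure gives O(¬validate_affidavit).
Premise 2, O(arm_system -> validate_affidavit), contraposes to O(¬validate_affidavit -> ¬arm_system); with O(¬validate_affidavit) we get O(¬arm_system).
So O(¬arm_system) holds, i.e. arm_system is forbidden. None of the other listed options is forbidden under the premises.

arm_system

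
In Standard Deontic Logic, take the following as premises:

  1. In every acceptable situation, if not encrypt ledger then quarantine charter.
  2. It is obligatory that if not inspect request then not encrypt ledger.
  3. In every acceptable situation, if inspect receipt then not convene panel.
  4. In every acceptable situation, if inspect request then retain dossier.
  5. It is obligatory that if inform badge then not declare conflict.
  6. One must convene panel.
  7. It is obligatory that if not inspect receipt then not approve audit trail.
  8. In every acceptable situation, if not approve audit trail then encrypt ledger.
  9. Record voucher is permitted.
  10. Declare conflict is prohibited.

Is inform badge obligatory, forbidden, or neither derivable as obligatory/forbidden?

Neither

Premise 5 is O(inform_badge → ¬declare_conflict); even if O(¬declare_conflict) held, inferring O(inform_badge) would be affirming the consequent — invalid.
No premise or chain of K-axiom applications forces O(inform_badge), and none forces O(¬inform_badge). So inform_badge is neither obligatory nor forbidden under these norms.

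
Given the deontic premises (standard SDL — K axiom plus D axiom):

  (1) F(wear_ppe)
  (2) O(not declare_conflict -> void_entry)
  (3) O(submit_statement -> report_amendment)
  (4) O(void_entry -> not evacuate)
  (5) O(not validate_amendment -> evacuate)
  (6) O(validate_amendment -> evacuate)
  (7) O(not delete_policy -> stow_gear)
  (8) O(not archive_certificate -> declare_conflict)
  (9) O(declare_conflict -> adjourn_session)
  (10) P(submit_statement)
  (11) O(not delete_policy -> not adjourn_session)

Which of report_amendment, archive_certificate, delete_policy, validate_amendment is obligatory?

Premises 5 and 6 cover both cases: O(not validate_amendment -> evacuate) and O(validate_amendment -> evacuate). Since not validate_amendment ∨ validate_amendment is a tautology, O(evacuate) follows.
Premise 4 is O(void_entry -> not evacuate); contrapositively O(evacuate -> not void_entry). Since O(evacuate) holds, K gives O(not void_entry).
Premise 2, O(not declare_conflict -> void_entry), contraposes to O(not void_entry -> declare_conflict); with O(not void_entry) we get O(declare_conflict).
Applying K to premise 9 (O(declare_conflict -> adjourn_session)) and O(declare_conflict) yields O(adjourn_session).
Premise 11, O(not delete_policy -> not adjourn_session), contraposes to O(adjourn_session -> delete_policy); with O(adjourn_session) we get O(delete_policy).
So O(delete_policy) holds — delete_policy is obligatory. None of the other listed options is made obligatory by any chain of premises.

delete_policy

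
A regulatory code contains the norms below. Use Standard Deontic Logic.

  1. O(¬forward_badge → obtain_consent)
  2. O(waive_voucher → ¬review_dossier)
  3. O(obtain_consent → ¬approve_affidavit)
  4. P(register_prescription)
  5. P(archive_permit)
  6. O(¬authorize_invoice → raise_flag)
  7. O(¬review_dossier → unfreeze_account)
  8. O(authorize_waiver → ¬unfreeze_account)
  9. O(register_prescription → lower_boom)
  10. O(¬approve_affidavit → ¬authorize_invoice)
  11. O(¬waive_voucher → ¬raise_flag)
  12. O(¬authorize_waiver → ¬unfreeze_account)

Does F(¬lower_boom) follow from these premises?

No

Premise 9 is O(register_prescription → lower_boom), but O(register_prescription) is not derivable from the premises (the permission P(register_prescription) asserts only ¬O(¬register_prescription), not O(register_prescription)), so it does not yield O(lower_boom).
No other premise forces O(lower_boom). An ideal world satisfying every premise can still have ¬lower_boom true, so F(¬lower_boom) is not derivable.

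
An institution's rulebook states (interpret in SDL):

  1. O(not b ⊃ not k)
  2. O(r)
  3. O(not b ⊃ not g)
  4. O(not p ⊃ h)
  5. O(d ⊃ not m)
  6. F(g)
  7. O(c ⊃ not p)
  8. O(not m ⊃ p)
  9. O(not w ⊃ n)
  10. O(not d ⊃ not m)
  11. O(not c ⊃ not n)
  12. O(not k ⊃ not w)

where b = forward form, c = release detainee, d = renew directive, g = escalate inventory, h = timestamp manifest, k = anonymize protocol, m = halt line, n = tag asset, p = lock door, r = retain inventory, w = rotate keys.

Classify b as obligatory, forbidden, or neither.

Obligatory

Premises 10 and 5 are O(not d ⊃ not m) and O(d ⊃ not m); every ideal world satisfies not d or d, so in either case not m holds — hence O(not m).
Applying K to premise 8 (O(not m ⊃ p)) and O(not m) yields O(p).
Premise 7, O(c ⊃ not p), contraposes to O(p ⊃ not c); with O(p) we get O(not c).
Applying K to premise 11 (O(not c ⊃ not n)) and O(not c) yields O(not n).
The contrapositive of premise 9 (O(not w ⊃ n)) is O(not n ⊃ w), and O(not n) is already established, so O(w).
Premise 12, O(not k ⊃ not w), contraposes to O(w ⊃ k); with O(w) we get O(k).
The contrapositive of premise 1 (O(not b ⊃ not k)) is O(k ⊃ b), and O(k) is already established, so O(b).
Premises 2, 3, 4, 6 do not contribute to this derivation.
Hence b is obligatory.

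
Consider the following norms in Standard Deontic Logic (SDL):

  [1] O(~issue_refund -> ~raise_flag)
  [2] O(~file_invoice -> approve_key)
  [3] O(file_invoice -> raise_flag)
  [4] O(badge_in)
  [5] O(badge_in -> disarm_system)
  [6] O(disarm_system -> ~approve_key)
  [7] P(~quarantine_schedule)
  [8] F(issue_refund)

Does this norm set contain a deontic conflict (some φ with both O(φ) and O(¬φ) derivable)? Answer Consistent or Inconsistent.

Inconsistent

Premise 4 gives O(badge_in).
Applying K to premise 5 (O(badge_in -> disarm_system)) and O(badge_in) yields O(disarm_system).
With premise 6, O(disarm_system -> ~approve_key), the K-axiom yields O(~approve_key).
Premise 2, O(~file_invoice -> approve_key), contraposes to O(~approve_key -> file_invoice); with O(~approve_key) we get O(file_invoice).
Applying K to premise 3 (O(file_invoice -> raise_flag)) and O(file_invoice) yields O(raise_flag).
Premise 1, O(~issue_refund -> ~raise_flag), contraposes to O(raise_flag -> issue_refund); with O(raise_flag) we get O(issue_refund).
Yet premise 8 is F(issue_refund), i.e. O(~issue_refund).
We now have both O(issue_refund) and O(~issue_refund) — issue_refund is simultaneously obligatory and forbidden, violating the D-axiom.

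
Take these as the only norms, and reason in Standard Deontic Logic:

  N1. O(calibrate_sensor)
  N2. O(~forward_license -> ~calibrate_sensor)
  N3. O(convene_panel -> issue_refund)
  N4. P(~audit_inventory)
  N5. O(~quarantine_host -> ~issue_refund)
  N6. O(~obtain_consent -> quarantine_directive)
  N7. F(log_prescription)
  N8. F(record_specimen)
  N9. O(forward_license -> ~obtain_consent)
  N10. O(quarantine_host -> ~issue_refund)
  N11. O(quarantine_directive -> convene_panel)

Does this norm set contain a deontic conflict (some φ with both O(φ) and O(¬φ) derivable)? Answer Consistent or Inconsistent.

Inconsistent

Premises 10 and 5 are O(quarantine_host -> ~issue_refund) and O(~quarantine_host -> ~issue_refund); every ideal world satisfies quarantine_host or ~quarantine_host, so in either case ~issue_refund holds — hence O(~issue_refund).
The contrapositive of premise 3 (O(convene_panel -> issue_refund)) is O(~issue_refund -> ~convene_panel), and O(~issue_refund) is already established, so O(~convene_panel).
The contrapositive of premise 11 (O(quarantine_directive -> convene_panel)) is O(~convene_panel -> ~quarantine_directive), and O(~convene_panel) is already established, so O(~quarantine_directive).
Premise 6, O(~obtain_consent -> quarantine_directive), contraposes to O(~quarantine_directive -> obtain_consent); with O(~quarantine_directive) we get O(obtain_consent).
The contrapositive of premise 9 (O(forward_license -> ~obtain_consent)) is O(obtain_consent -> ~forward_license), and O(obtain_consent) is already established, so O(~forward_license).
Premise 2 is O(~forward_license -> ~calibrate_sensor); since O(~forward_license), deontic closure gives O(~calibrate_sensor).
However, premise 1 gives O(calibrate_sensor).
We now have both O(~calibrate_sensor) and O(calibrate_sensor) — calibrate_sensor is simultaneously obligatory and forbidden, violating the D-axiom.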